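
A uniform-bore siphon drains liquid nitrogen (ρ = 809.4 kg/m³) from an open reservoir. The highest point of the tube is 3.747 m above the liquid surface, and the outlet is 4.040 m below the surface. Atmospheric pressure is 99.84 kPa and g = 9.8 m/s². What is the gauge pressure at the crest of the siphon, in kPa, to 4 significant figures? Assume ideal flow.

P_gauge ≈ -61.77 kPa

The outlet speed comes from Torricelli: v = √(2g·4.040) = 8.899 m/s.
With constant cross-section the crest speed equals v; applying Bernoulli from the surface up to the crest, P_top = P_atm − ½ρv² − ρg·h_top.
P_top = 99840 − ½·809.4·8.899² − 809.4·9.8·3.747 = 38070 Pa. So P_gauge = P_top − P_atm = -61770 Pa.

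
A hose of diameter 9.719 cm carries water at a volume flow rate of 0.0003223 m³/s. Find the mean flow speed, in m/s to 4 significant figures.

Q = 0.0003223 m³/s = 0.0003223 m³/s.
v = Q/A = 0.0003223 / 0.007419 = 0.04344 m/s.

0.04344 m/s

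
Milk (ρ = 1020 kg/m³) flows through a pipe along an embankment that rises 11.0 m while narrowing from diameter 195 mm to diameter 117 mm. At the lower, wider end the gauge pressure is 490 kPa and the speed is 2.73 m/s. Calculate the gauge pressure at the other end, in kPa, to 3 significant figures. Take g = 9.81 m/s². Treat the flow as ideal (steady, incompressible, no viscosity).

By continuity, v₂ = v₁·A₁/A₂ = 2.73·(299/108) = 7.58 m/s.
Energy conservation along the streamline gives P₂ = P₁ − ½ρ(v₂² − v₁²) − ρg(h₂ − h₁).
P₂ = 490000 + ½·1020·(2.73² − 7.58²) − 1020·9.81·(+11.0) = 490000 + (-25500) − (110000) = 354000 Pa.

P₂ ≈ 354 kPa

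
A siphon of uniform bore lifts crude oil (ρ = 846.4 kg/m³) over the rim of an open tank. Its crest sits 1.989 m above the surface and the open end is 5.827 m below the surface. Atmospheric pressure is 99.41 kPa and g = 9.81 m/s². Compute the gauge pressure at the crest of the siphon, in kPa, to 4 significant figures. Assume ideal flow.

P_gauge ≈ -64.90 kPa

The outlet speed comes from Torricelli: v = √(2g·5.827) = 10.69 m/s.
With constant cross-section the crest speed equals v; applying Bernoulli from the surface up to the crest, P_top = P_atm − ½ρv² − ρg·h_top.
P_top = 99410 − ½·846.4·10.69² − 846.4·9.81·1.989 = 34510 Pa. So P_gauge = P_top − P_atm = -64900 Pa.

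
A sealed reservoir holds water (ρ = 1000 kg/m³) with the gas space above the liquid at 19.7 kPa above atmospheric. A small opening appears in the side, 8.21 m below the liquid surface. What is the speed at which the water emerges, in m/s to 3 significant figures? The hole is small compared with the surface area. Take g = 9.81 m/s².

Take point 1 at the surface (v₁ ≈ 0) and point 2 at the hole (at atmospheric pressure). Bernoulli: P₁ + ρg h = P_atm + ½ρv₂².
With P₁ − P_atm = 19700 Pa, v₂ = √(2gh + 2ΔP/ρ) = √(2·9.81·8.21 + 2·19700/1000) = 14.2 m/s.

v ≈ 14.2 m/s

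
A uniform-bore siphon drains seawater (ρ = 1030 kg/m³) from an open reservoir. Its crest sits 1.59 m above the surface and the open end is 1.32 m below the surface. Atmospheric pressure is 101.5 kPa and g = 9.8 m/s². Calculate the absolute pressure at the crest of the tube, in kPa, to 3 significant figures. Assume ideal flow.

P_top = 72.1 kPa

From the surface to the outlet (both open to atmosphere, surface at rest): v = √(2g·h_out) = √(2·9.8·1.32) = 5.09 m/s.
The bore is uniform, so the speed at the crest is the same v. Bernoulli surface→crest: P_atm = P_top + ½ρv² + ρg·h_top.
P_top = 101500 − ½·1030·5.09² − 1030·9.8·1.59 = 72100 Pa.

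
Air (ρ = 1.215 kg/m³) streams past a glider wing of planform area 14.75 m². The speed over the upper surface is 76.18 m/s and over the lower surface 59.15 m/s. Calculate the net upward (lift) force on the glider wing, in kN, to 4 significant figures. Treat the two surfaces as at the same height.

With equal heights on the two surfaces, Bernoulli gives P_lower − P_upper = ½ρ(v_upper² − v_lower²).
ΔP = ½·1.215·(76.18² − 59.15²) = 1400 Pa.
Lift = ΔP · A = 1400 × 14.75 = 20650 N.

F ≈ 20.65 kN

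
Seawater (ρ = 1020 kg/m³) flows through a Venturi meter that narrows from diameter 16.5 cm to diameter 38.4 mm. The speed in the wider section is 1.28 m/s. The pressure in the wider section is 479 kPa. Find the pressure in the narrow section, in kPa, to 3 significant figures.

P₂ = 195 kPa

By continuity, v₂ = v₁·A₁/A₂ = 1.28·(214/11.6) = 23.6 m/s.
With no height change, Bernoulli's equation is P₁ + ½ρv₁² = P₂ + ½ρv₂².
P₂ = P₁ − ½ρ(v₂² − v₁²) = 479000 − ½·1020·(23.6² − 1.28²) = 479000 − 284000 = 195000 Pa.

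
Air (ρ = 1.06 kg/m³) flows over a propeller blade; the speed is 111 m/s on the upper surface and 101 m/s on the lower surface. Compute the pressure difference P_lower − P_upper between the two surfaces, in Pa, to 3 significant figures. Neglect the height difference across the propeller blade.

ΔP = 1120 Pa

The pressure is lower where the speed is higher: ΔP = ½ρ(v_up² − v_low²).
ΔP = ½·1.06·(111² − 101²) = 1120 Pa.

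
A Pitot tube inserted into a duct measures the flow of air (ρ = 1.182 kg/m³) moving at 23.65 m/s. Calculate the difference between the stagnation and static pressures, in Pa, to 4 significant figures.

330.6 Pa

At the stagnation point the flow is brought to rest, so Bernoulli gives P_stag − P_static = ½ρv².
ΔP = ½·1.182·23.65² = 330.6 Pa.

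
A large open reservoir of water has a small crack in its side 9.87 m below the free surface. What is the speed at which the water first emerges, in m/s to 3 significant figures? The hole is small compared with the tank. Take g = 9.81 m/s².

13.9 m/s

Bernoulli from surface to hole (P equal, v_surface ≈ 0): v = √(2gh) = √(2×9.81×9.87) = 13.9 m/s.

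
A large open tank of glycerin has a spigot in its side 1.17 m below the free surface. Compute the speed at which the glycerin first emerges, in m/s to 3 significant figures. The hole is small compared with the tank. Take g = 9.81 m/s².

With the surface at rest and both surface and jet at atmospheric pressure, Bernoulli gives ρg h = ½ρv², so v = √(2gh) = √(2·9.81·1.17) = 4.79 m/s.

v ≈ 4.79 m/s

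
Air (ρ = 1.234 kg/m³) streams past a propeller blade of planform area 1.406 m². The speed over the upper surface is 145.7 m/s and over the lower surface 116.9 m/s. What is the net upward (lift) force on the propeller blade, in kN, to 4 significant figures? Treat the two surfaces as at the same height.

From P + ½ρv² = const at equal height, P_low − P_up = ½ρ(v_up² − v_low²).
ΔP = ½·1.234·(145.7² − 116.9²) = 4666 Pa.
Lift = ΔP · A = 4666 × 1.406 = 6561 N.

F ≈ 6.561 kN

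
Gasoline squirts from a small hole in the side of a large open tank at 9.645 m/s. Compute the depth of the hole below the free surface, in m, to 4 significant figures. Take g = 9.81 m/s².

h = 4.741 m

Torricelli: v = √(2gh), so h = v²/(2g).
h = 9.645²/(2·9.81) = 93.03/19.62 = 4.741 m.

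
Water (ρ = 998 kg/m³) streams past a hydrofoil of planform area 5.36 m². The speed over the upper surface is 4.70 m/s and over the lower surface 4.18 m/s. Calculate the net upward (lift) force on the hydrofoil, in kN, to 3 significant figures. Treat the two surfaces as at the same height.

From P + ½ρv² = const at equal height, P_low − P_up = ½ρ(v_up² − v_low²).
ΔP = ½·998·(4.70² − 4.18²) = 2300 Pa.
Lift = ΔP · A = 2300 × 5.36 = 12400 N.

F = 12.4 kN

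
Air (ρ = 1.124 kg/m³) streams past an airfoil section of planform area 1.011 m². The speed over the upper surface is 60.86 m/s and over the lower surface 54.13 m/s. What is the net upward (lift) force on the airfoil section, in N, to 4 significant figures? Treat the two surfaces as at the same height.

From P + ½ρv² = const at equal height, P_low − P_up = ½ρ(v_up² − v_low²).
ΔP = ½·1.124·(60.86² − 54.13²) = 434.9 Pa.
Lift = ΔP · A = 434.9 × 1.011 = 439.7 N.

439.7 N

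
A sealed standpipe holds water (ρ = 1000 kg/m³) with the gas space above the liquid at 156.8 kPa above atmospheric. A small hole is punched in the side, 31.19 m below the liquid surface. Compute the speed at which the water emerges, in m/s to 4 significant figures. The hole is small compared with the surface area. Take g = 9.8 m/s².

Take point 1 at the surface (v₁ ≈ 0) and point 2 at the hole (at atmospheric pressure). Bernoulli: P₁ + ρg h = P_atm + ½ρv₂².
With P₁ − P_atm = 156800 Pa, v₂ = √(2gh + 2ΔP/ρ) = √(2·9.8·31.19 + 2·156800/1000) = 30.41 m/s.

v ≈ 30.41 m/s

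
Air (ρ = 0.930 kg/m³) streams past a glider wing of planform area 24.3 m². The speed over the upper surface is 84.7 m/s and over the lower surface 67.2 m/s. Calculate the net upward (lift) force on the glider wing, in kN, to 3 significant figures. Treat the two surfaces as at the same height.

From P + ½ρv² = const at equal height, P_low − P_up = ½ρ(v_up² − v_low²).
ΔP = ½·0.930·(84.7² − 67.2²) = 1240 Pa.
Lift = ΔP · A = 1240 × 24.3 = 30000 N.

F ≈ 30.0 kN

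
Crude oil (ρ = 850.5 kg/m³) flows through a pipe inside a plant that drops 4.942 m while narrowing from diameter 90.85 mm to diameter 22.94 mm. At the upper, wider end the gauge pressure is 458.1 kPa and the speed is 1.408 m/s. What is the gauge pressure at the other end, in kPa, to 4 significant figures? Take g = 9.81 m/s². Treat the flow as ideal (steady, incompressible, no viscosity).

Continuity gives A₁v₁ = A₂v₂, so v₂ = (64.82 cm²)/(4.133 cm²) × 1.408 m/s = 22.08 m/s.
Applying Bernoulli between the two ends and solving for P₂: P₂ = P₁ + ½ρ(v₁² − v₂²) − ρgΔh.
P₂ = 458100 + ½·850.5·(1.408² − 22.08²) − 850.5·9.81·(−4.942) = 458100 + (-206500) − (-41230) = 292800 Pa.

P₂ ≈ 292.8 kPa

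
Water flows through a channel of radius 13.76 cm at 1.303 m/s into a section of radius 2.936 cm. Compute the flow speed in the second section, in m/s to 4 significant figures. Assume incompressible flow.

Mass conservation (A₁v₁ = A₂v₂) gives v₂ = 1.303 × 594.8/27.08 = 28.62 m/s.

v₂ ≈ 28.62 m/s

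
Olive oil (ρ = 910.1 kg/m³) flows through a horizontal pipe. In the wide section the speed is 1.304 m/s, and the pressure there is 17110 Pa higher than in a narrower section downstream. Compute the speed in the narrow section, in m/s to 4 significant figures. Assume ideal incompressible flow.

6.269 m/s

With h₁ = h₂, rearranging Bernoulli gives v₂ = √(v₁² + 2ΔP/ρ).
v₂ = √(1.304² + 2·17110/910.1) = √(1.700 + 37.60) = 6.269 m/s.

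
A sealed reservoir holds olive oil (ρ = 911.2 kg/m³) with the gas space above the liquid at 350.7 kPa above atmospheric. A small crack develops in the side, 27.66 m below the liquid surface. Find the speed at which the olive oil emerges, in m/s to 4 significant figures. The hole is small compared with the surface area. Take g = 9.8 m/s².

v ≈ 36.22 m/s

Take point 1 at the surface (v₁ ≈ 0) and point 2 at the hole (at atmospheric pressure). Bernoulli: P₁ + ρg h = P_atm + ½ρv₂².
With P₁ − P_atm = 350700 Pa, v₂ = √(2gh + 2ΔP/ρ) = √(2·9.8·27.66 + 2·350700/911.2) = 36.22 m/s.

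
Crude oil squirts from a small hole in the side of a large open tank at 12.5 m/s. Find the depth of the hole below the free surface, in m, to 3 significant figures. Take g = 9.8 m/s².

h ≈ 7.97 m

Inverting v = √(2gh) gives h = v² / 2g.
h = 12.5²/(2·9.8) = 156/19.60 = 7.97 m.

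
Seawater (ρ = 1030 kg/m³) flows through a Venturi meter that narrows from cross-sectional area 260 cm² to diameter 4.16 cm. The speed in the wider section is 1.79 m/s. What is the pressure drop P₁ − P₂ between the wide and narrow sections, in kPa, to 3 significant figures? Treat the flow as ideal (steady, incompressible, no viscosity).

Mass conservation (A₁v₁ = A₂v₂) gives v₂ = 1.79 × 260/13.6 = 34.2 m/s.
The pipe is horizontal, so Bernoulli reduces to P₁ + ½ρv₁² = P₂ + ½ρv₂².
P₁ − P₂ = ½·1030·(34.2² − 1.79²) = ½·1030·1170 = 602000 Pa.

ΔP ≈ 602 kPa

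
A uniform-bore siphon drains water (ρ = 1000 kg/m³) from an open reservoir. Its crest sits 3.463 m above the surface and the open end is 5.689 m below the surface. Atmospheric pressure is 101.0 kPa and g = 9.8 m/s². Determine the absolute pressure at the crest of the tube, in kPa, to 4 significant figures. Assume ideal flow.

P_top ≈ 11.31 kPa

The outlet speed comes from Torricelli: v = √(2g·5.689) = 10.56 m/s.
Continuity keeps v the same throughout the tube; from surface to crest, P_atm + 0 = P_top + ½ρv² + ρg·h_top.
P_top = 101000 − ½·1000·10.56² − 1000·9.8·3.463 = 11310 Pa.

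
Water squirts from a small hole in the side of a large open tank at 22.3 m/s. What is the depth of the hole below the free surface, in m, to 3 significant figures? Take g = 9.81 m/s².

Inverting v = √(2gh) gives h = v² / 2g.
h = 22.3²/(2·9.81) = 497/19.62 = 25.3 m.

h ≈ 25.3 m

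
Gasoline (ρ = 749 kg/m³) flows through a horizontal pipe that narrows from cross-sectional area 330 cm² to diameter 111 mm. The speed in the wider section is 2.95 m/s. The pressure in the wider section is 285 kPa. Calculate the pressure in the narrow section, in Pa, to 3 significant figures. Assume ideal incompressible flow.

Mass conservation (A₁v₁ = A₂v₂) gives v₂ = 2.95 × 330/96.8 = 10.1 m/s.
The pipe is horizontal, so Bernoulli reduces to P₁ + ½ρv₁² = P₂ + ½ρv₂².
P₂ = P₁ − ½ρ(v₂² − v₁²) = 285000 − ½·749·(10.1² − 2.95²) = 285000 − 34600 = 250000 Pa.

P₂ ≈ 250000 Pa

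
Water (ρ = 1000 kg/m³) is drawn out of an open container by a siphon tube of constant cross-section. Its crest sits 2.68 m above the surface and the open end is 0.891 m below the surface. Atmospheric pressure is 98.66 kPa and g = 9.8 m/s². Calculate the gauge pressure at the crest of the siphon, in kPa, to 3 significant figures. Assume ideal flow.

The outlet speed comes from Torricelli: v = √(2g·0.891) = 4.18 m/s.
The bore is uniform, so the speed at the crest is the same v. Bernoulli surface→crest: P_atm = P_top + ½ρv² + ρg·h_top.
P_top = 98660 − ½·1000·4.18² − 1000·9.8·2.68 = 63700 Pa. So P_gauge = P_top − P_atm = -35000 Pa.

P_gauge = -35.0 kPa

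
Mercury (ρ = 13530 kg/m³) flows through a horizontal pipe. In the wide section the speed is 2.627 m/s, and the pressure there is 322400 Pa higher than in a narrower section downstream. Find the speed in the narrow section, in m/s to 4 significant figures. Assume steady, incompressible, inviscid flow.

With h₁ = h₂, rearranging Bernoulli gives v₂ = √(v₁² + 2ΔP/ρ).
v₂ = √(2.627² + 2·322400/13530) = √(6.901 + 47.66) = 7.386 m/s.

7.386 m/s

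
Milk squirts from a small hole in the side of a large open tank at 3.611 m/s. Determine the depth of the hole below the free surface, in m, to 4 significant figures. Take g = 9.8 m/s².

0.6653 m

Torricelli: v = √(2gh), so h = v²/(2g).
h = 3.611²/(2·9.8) = 13.04/19.60 = 0.6653 m.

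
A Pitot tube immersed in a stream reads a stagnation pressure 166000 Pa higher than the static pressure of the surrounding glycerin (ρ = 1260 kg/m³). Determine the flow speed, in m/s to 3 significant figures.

16.2 m/s

Bernoulli between the free stream and the stagnation point: ½ρv² = P_stag − P_static.
v = √(2ΔP/ρ) = √(2·166000/1260) = 16.2 m/s.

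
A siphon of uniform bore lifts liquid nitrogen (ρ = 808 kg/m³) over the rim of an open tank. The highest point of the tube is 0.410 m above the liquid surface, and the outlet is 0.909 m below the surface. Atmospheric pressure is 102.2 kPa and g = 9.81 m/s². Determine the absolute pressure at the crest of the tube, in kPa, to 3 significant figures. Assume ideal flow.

From the surface to the outlet (both open to atmosphere, surface at rest): v = √(2g·h_out) = √(2·9.81·0.909) = 4.22 m/s.
Continuity keeps v the same throughout the tube; from surface to crest, P_atm + 0 = P_top + ½ρv² + ρg·h_top.
P_top = 102200 − ½·808·4.22² − 808·9.81·0.410 = 91700 Pa.

91.7 kPa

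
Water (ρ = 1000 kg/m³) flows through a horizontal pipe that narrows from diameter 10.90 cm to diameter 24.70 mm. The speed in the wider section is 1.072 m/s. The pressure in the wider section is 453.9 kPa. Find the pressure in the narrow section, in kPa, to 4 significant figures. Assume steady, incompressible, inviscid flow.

The volume flow rate is constant, so v₂ = (A₁/A₂)v₁ = (93.31/4.792)·1.072 = 20.88 m/s.
The pipe is horizontal, so Bernoulli reduces to P₁ + ½ρv₁² = P₂ + ½ρv₂².
P₂ = P₁ − ½ρ(v₂² − v₁²) = 453900 − ½·1000·(20.88² − 1.072²) = 453900 − 217300 = 236600 Pa.

236.6 kPa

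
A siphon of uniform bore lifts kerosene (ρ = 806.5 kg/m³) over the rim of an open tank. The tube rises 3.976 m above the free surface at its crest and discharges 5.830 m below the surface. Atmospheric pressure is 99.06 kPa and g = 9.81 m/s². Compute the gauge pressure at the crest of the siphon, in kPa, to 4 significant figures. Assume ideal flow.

P_gauge ≈ -77.58 kPa

Bernoulli surface→outlet gives ½v² = g·h_out, so v = √(2·9.81·5.830) = 10.70 m/s.
Continuity keeps v the same throughout the tube; from surface to crest, P_atm + 0 = P_top + ½ρv² + ρg·h_top.
P_top = 99060 − ½·806.5·10.70² − 806.5·9.81·3.976 = 21480 Pa. So P_gauge = P_top − P_atm = -77580 Pa.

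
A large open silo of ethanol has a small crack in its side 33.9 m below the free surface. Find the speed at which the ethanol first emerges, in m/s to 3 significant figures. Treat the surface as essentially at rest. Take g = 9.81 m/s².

v = 25.8 m/s

Torricelli's result v = √(2gh) gives v = √(2·9.81·33.9) = 25.8 m/s.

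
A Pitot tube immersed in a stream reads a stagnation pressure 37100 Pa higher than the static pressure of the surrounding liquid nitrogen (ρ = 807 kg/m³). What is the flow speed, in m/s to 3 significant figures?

v ≈ 9.59 m/s

At the stagnation point the flow is brought to rest, so Bernoulli gives P_stag − P_static = ½ρv².
v = √(2ΔP/ρ) = √(2·37100/807) = 9.59 m/s.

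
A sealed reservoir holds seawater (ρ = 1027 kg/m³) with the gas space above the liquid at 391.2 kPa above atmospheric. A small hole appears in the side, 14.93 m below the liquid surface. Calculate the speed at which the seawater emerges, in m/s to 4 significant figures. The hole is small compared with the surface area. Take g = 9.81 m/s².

Take point 1 at the surface (v₁ ≈ 0) and point 2 at the hole (at atmospheric pressure). Bernoulli: P₁ + ρg h = P_atm + ½ρv₂².
With P₁ − P_atm = 391200 Pa, v₂ = √(2gh + 2ΔP/ρ) = √(2·9.81·14.93 + 2·391200/1027) = 32.48 m/s.

v ≈ 32.48 m/s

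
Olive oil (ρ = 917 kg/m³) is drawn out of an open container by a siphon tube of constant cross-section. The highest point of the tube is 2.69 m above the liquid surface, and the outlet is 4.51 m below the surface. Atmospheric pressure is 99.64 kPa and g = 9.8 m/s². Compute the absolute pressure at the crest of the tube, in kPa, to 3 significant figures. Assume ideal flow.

34.9 kPa

The outlet speed comes from Torricelli: v = √(2g·4.51) = 9.40 m/s.
With constant cross-section the crest speed equals v; applying Bernoulli from the surface up to the crest, P_top = P_atm − ½ρv² − ρg·h_top.
P_top = 99640 − ½·917·9.40² − 917·9.8·2.69 = 34900 Pa.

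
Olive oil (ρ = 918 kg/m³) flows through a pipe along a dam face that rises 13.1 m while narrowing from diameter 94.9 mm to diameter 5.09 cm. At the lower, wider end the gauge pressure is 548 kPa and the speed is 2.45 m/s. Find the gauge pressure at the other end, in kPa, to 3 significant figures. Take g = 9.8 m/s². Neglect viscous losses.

P₂ ≈ 400 kPa

Continuity gives A₁v₁ = A₂v₂, so v₂ = (70.7 cm²)/(20.3 cm²) × 2.45 m/s = 8.52 m/s.
Bernoulli: P₁ + ½ρv₁² + ρg h₁ = P₂ + ½ρv₂² + ρg h₂, so P₂ = P₁ + ½ρ(v₁² − v₂²) − ρg(h₂ − h₁).
P₂ = 548000 + ½·918·(2.45² − 8.52²) − 918·9.8·(+13.1) = 548000 + (-30500) − (118000) = 400000 Pa.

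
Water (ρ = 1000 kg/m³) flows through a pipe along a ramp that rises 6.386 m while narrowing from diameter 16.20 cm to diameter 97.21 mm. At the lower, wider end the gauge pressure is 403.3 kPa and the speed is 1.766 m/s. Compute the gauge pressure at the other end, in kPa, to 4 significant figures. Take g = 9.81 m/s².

330.2 kPa

Mass conservation (A₁v₁ = A₂v₂) gives v₂ = 1.766 × 206.1/74.22 = 4.905 m/s.
Applying Bernoulli between the two ends and solving for P₂: P₂ = P₁ + ½ρ(v₁² − v₂²) − ρgΔh.
P₂ = 403300 + ½·1000·(1.766² − 4.905²) − 1000·9.81·(+6.386) = 403300 + (-10470) − (62650) = 330200 Pa.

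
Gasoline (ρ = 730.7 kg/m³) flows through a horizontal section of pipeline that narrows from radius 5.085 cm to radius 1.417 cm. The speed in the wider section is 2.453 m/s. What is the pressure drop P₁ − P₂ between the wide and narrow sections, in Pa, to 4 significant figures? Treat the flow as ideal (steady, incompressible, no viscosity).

The volume flow rate is constant, so v₂ = (A₁/A₂)v₁ = (81.23/6.308)·2.453 = 31.59 m/s.
Bernoulli (h₁ = h₂): P₁ − P₂ = ½ρ(v₂² − v₁²).
P₁ − P₂ = ½·730.7·(31.59² − 2.453²) = ½·730.7·991.9 = 362400 Pa.

362400 Pa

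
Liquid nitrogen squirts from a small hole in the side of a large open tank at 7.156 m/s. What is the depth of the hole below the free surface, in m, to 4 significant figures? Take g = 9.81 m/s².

h ≈ 2.610 m

Inverting v = √(2gh) gives h = v² / 2g.
h = 7.156²/(2·9.81) = 51.21/19.62 = 2.610 m.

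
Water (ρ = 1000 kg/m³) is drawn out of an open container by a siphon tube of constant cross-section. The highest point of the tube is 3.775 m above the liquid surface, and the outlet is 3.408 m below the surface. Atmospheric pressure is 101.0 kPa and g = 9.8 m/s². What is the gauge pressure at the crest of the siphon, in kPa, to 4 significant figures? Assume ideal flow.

From the surface to the outlet (both open to atmosphere, surface at rest): v = √(2g·h_out) = √(2·9.8·3.408) = 8.173 m/s.
With constant cross-section the crest speed equals v; applying Bernoulli from the surface up to the crest, P_top = P_atm − ½ρv² − ρg·h_top.
P_top = 101000 − ½·1000·8.173² − 1000·9.8·3.775 = 30610 Pa. So P_gauge = P_top − P_atm = -70390 Pa.

P_gauge ≈ -70.39 kPa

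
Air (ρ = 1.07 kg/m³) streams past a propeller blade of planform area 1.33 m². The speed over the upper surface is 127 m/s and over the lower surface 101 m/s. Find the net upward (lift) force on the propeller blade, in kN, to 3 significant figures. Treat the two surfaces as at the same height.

From P + ½ρv² = const at equal height, P_low − P_up = ½ρ(v_up² − v_low²).
ΔP = ½·1.07·(127² − 101²) = 3170 Pa.
Lift = ΔP · A = 3170 × 1.33 = 4220 N.

F ≈ 4.22 kN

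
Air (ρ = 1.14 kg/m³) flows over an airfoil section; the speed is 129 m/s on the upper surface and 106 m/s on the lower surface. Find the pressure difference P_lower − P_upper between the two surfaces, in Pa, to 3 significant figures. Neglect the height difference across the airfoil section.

The pressure is lower where the speed is higher: ΔP = ½ρ(v_up² − v_low²).
ΔP = ½·1.14·(129² − 106²) = 3080 Pa.

3080 Pa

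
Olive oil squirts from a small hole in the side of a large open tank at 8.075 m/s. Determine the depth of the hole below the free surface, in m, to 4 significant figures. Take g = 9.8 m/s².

For a small hole in a large open tank, ½v² = gh, giving h = v²/(2g).
h = 8.075²/(2·9.8) = 65.21/19.60 = 3.327 m.

h ≈ 3.327 m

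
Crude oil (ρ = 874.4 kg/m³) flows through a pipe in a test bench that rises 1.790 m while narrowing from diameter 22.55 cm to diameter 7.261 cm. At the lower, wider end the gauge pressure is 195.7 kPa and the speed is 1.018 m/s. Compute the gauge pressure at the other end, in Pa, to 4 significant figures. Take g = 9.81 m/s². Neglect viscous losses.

The volume flow rate is constant, so v₂ = (A₁/A₂)v₁ = (399.4/41.41)·1.018 = 9.819 m/s.
Bernoulli: P₁ + ½ρv₁² + ρg h₁ = P₂ + ½ρv₂² + ρg h₂, so P₂ = P₁ + ½ρ(v₁² − v₂²) − ρg(h₂ − h₁).
P₂ = 195700 + ½·874.4·(1.018² − 9.819²) − 874.4·9.81·(+1.790) = 195700 + (-41690) − (15350) = 138700 Pa.

P₂ = 138700 Pa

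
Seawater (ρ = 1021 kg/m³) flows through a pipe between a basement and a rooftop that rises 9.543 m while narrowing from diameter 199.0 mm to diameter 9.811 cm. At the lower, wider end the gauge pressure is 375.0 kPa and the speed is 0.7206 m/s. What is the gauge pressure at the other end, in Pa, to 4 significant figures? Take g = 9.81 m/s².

P₂ ≈ 275200 Pa

The volume flow rate is constant, so v₂ = (A₁/A₂)v₁ = (311.0/75.60)·0.7206 = 2.965 m/s.
Bernoulli: P₁ + ½ρv₁² + ρg h₁ = P₂ + ½ρv₂² + ρg h₂, so P₂ = P₁ + ½ρ(v₁² − v₂²) − ρg(h₂ − h₁).
P₂ = 375000 + ½·1021·(0.7206² − 2.965²) − 1021·9.81·(+9.543) = 375000 + (-4222) − (95580) = 275200 Pa.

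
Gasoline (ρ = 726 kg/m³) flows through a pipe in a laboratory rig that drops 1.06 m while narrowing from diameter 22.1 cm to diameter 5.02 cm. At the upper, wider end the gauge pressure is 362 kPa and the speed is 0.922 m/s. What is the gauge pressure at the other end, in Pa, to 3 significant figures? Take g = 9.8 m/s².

P₂ ≈ 254000 Pa

The volume flow rate is constant, so v₂ = (A₁/A₂)v₁ = (384/19.8)·0.922 = 17.9 m/s.
Energy conservation along the streamline gives P₂ = P₁ − ½ρ(v₂² − v₁²) − ρg(h₂ − h₁).
P₂ = 362000 + ½·726·(0.922² − 17.9²) − 726·9.8·(−1.06) = 362000 + (-116000) − (-7540) = 254000 Pa.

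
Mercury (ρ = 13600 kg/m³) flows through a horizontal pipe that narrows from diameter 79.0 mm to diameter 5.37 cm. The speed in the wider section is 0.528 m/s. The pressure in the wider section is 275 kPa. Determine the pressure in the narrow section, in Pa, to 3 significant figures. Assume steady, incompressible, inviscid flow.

Continuity gives A₁v₁ = A₂v₂, so v₂ = (49.0 cm²)/(22.6 cm²) × 0.528 m/s = 1.14 m/s.
Along the horizontal streamline, P + ½ρv² is constant.
P₂ = P₁ − ½ρ(v₂² − v₁²) = 275000 − ½·13600·(1.14² − 0.528²) = 275000 − 6980 = 268000 Pa.

P₂ = 268000 Pa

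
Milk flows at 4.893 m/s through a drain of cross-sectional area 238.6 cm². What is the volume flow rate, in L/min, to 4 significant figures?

Q = A·v = 0.02386 m² × 4.893 m/s = 0.1167 m³/s.
Converting: 0.1167 m³/s × 60000 = 7005 L/min.

Q = 7005 L/min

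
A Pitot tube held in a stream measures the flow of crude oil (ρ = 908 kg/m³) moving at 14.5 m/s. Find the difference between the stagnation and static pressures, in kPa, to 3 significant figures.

At the stagnation point the flow is brought to rest, so Bernoulli gives P_stag − P_static = ½ρv².
ΔP = ½·908·14.5² = 95500 Pa.

95.5 kPa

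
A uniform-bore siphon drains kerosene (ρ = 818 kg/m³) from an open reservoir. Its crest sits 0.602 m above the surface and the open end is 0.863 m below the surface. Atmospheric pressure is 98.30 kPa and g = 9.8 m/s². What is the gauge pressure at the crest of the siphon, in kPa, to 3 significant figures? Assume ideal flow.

P_gauge = -11.7 kPa

The outlet speed comes from Torricelli: v = √(2g·0.863) = 4.11 m/s.
With constant cross-section the crest speed equals v; applying Bernoulli from the surface up to the crest, P_top = P_atm − ½ρv² − ρg·h_top.
P_top = 98300 − ½·818·4.11² − 818·9.8·0.602 = 86600 Pa. So P_gauge = P_top − P_atm = -11700 Pa.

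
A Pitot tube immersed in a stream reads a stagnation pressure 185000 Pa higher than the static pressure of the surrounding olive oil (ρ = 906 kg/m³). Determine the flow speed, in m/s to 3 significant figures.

At the stagnation point the flow is brought to rest, so Bernoulli gives P_stag − P_static = ½ρv².
v = √(2ΔP/ρ) = √(2·185000/906) = 20.2 m/s.

20.2 m/s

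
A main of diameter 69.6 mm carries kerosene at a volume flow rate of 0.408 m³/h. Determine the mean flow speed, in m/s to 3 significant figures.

Q = 0.408 m³/h = 0.000113 m³/s.
v = Q/A = 0.000113 / 0.00380 = 0.0298 m/s.

v ≈ 0.0298 m/s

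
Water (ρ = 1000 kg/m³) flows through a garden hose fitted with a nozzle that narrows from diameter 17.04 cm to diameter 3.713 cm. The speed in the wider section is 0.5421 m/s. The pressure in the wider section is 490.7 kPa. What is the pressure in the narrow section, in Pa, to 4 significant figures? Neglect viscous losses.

P₂ = 425700 Pa

Mass conservation (A₁v₁ = A₂v₂) gives v₂ = 0.5421 × 228.0/10.83 = 11.42 m/s.
The pipe is horizontal, so Bernoulli reduces to P₁ + ½ρv₁² = P₂ + ½ρv₂².
P₂ = P₁ − ½ρ(v₂² − v₁²) = 490700 − ½·1000·(11.42² − 0.5421²) = 490700 − 65030 = 425700 Pa.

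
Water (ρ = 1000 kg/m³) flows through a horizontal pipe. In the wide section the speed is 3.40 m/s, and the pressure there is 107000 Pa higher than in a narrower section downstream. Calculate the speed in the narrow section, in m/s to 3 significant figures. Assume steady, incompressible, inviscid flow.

With h₁ = h₂, rearranging Bernoulli gives v₂ = √(v₁² + 2ΔP/ρ).
v₂ = √(3.40² + 2·107000/1000) = √(11.6 + 214) = 15.0 m/s.

v₂ = 15.0 m/s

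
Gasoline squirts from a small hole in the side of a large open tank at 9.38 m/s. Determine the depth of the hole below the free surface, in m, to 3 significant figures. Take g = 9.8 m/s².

h ≈ 4.49 m

Inverting v = √(2gh) gives h = v² / 2g.
h = 9.38²/(2·9.8) = 88.0/19.60 = 4.49 m.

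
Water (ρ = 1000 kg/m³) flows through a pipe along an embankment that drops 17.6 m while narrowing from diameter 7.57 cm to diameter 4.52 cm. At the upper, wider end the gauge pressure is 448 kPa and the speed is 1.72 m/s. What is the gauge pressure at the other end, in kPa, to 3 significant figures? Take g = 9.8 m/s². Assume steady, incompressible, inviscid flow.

P₂ ≈ 610 kPa

Mass conservation (A₁v₁ = A₂v₂) gives v₂ = 1.72 × 45.0/16.0 = 4.82 m/s.
Energy conservation along the streamline gives P₂ = P₁ − ½ρ(v₂² − v₁²) − ρg(h₂ − h₁).
P₂ = 448000 + ½·1000·(1.72² − 4.82²) − 1000·9.8·(−17.6) = 448000 + (-10200) − (-172000) = 610000 Pa.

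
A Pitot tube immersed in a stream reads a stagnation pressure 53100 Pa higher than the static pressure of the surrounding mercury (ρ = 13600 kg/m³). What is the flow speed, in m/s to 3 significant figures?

Bernoulli between the free stream and the stagnation point: ½ρv² = P_stag − P_static.
v = √(2ΔP/ρ) = √(2·53100/13600) = 2.79 m/s.

v = 2.79 m/s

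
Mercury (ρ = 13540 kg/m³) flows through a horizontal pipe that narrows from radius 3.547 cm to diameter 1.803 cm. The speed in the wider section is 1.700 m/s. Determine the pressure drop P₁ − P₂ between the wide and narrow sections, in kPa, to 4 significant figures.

Continuity gives A₁v₁ = A₂v₂, so v₂ = (39.53 cm²)/(2.553 cm²) × 1.700 m/s = 26.32 m/s.
Bernoulli (h₁ = h₂): P₁ − P₂ = ½ρ(v₂² − v₁²).
P₁ − P₂ = ½·13540·(26.32² − 1.700²) = ½·13540·689.7 = 4669000 Pa.

ΔP = 4669 kPa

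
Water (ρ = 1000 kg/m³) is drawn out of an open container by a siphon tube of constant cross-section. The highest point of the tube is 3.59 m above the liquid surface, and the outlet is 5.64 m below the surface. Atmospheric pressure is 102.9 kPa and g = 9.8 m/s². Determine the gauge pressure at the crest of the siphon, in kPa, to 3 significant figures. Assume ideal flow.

Bernoulli surface→outlet gives ½v² = g·h_out, so v = √(2·9.8·5.64) = 10.5 m/s.
The bore is uniform, so the speed at the crest is the same v. Bernoulli surface→crest: P_atm = P_top + ½ρv² + ρg·h_top.
P_top = 102900 − ½·1000·10.5² − 1000·9.8·3.59 = 12400 Pa. So P_gauge = P_top − P_atm = -90500 Pa.

P_gauge ≈ -90.5 kPa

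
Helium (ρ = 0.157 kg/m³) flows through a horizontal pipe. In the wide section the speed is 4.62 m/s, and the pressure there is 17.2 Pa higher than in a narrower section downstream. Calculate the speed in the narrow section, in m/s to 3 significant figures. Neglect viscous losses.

v₂ ≈ 15.5 m/s

Horizontal Bernoulli: P₁ + ½ρv₁² = P₂ + ½ρv₂², so v₂² = v₁² + 2(P₁ − P₂)/ρ.
v₂ = √(4.62² + 2·17.2/0.157) = √(21.3 + 219) = 15.5 m/s.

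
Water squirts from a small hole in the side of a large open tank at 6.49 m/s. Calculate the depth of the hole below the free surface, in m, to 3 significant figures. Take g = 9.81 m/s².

Inverting v = √(2gh) gives h = v² / 2g.
h = 6.49²/(2·9.81) = 42.1/19.62 = 2.15 m.

2.15 m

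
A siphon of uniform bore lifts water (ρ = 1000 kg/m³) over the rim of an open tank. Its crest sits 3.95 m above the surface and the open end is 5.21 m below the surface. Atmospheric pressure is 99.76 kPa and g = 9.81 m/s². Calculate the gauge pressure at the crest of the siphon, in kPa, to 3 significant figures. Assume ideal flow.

P_gauge ≈ -89.9 kPa

Bernoulli surface→outlet gives ½v² = g·h_out, so v = √(2·9.81·5.21) = 10.1 m/s.
With constant cross-section the crest speed equals v; applying Bernoulli from the surface up to the crest, P_top = P_atm − ½ρv² − ρg·h_top.
P_top = 99760 − ½·1000·10.1² − 1000·9.81·3.95 = 9900 Pa. So P_gauge = P_top − P_atm = -89900 Pa.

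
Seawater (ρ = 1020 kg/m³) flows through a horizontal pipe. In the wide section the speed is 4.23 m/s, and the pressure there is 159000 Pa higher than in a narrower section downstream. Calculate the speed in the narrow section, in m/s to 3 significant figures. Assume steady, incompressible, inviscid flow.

Along the level pipe P + ½ρv² is conserved, hence v₂² = v₁² + 2(P₁ − P₂)/ρ.
v₂ = √(4.23² + 2·159000/1020) = √(17.9 + 312) = 18.2 m/s.

18.2 m/s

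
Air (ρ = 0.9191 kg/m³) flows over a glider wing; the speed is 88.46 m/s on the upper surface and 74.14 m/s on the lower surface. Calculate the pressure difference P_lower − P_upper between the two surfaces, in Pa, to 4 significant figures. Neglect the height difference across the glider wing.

ΔP = 1070 Pa

With negligible Δh, P + ½ρv² is constant, so P_low − P_up = ½ρ(v_up² − v_low²).
ΔP = ½·0.9191·(88.46² − 74.14²) = 1070 Pa.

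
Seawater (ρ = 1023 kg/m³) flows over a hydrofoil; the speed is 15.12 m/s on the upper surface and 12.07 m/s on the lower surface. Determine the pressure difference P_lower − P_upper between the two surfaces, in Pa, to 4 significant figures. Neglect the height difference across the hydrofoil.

ΔP ≈ 42420 Pa

With negligible Δh, P + ½ρv² is constant, so P_low − P_up = ½ρ(v_up² − v_low²).
ΔP = ½·1023·(15.12² − 12.07²) = 42420 Pa.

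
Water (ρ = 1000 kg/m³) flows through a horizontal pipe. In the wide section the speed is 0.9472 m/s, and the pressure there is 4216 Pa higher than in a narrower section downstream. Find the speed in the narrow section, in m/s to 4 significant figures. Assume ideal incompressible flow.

v₂ = 3.054 m/s

Horizontal Bernoulli: P₁ + ½ρv₁² = P₂ + ½ρv₂², so v₂² = v₁² + 2(P₁ − P₂)/ρ.
v₂ = √(0.9472² + 2·4216/1000) = √(0.8972 + 8.432) = 3.054 m/s.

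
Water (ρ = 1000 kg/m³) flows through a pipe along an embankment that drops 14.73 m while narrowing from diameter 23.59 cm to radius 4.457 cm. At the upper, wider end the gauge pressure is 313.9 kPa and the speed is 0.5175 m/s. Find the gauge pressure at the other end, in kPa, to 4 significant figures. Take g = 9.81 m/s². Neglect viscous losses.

Continuity gives A₁v₁ = A₂v₂, so v₂ = (437.1 cm²)/(62.41 cm²) × 0.5175 m/s = 3.624 m/s.
Applying Bernoulli between the two ends and solving for P₂: P₂ = P₁ + ½ρ(v₁² − v₂²) − ρgΔh.
P₂ = 313900 + ½·1000·(0.5175² − 3.624²) − 1000·9.81·(−14.73) = 313900 + (-6434) − (-144500) = 452000 Pa.

P₂ ≈ 452.0 kPa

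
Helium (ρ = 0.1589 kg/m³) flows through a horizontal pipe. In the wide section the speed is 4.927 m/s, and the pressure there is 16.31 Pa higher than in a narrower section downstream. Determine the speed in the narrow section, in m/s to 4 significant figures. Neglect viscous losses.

Along the level pipe P + ½ρv² is conserved, hence v₂² = v₁² + 2(P₁ − P₂)/ρ.
v₂ = √(4.927² + 2·16.31/0.1589) = √(24.28 + 205.3) = 15.15 m/s.

v₂ ≈ 15.15 m/s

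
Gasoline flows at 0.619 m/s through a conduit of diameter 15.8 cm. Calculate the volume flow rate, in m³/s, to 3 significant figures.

Q = A·v = 0.0196 m² × 0.619 m/s = 0.0121 m³/s.

Q = 0.0121 m³/s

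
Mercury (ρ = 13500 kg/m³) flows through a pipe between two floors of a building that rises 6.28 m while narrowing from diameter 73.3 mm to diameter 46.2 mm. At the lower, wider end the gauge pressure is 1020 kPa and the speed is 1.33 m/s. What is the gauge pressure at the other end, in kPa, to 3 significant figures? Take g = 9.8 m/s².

P₂ ≈ 125 kPa

Continuity gives A₁v₁ = A₂v₂, so v₂ = (42.2 cm²)/(16.8 cm²) × 1.33 m/s = 3.35 m/s.
Bernoulli: P₁ + ½ρv₁² + ρg h₁ = P₂ + ½ρv₂² + ρg h₂, so P₂ = P₁ + ½ρ(v₁² − v₂²) − ρg(h₂ − h₁).
P₂ = 1020000 + ½·13500·(1.33² − 3.35²) − 13500·9.8·(+6.28) = 1020000 + (-63700) − (831000) = 125000 Pa.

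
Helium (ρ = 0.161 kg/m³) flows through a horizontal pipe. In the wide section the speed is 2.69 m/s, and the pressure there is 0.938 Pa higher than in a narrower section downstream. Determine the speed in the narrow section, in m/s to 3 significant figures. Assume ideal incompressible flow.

Along the level pipe P + ½ρv² is conserved, hence v₂² = v₁² + 2(P₁ − P₂)/ρ.
v₂ = √(2.69² + 2·0.938/0.161) = √(7.24 + 11.7) = 4.35 m/s.

v₂ = 4.35 m/s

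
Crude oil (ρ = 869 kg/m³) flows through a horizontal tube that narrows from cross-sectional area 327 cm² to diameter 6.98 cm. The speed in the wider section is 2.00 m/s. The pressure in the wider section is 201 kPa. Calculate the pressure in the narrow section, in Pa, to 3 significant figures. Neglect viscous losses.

P₂ = 75800 Pa

Continuity gives A₁v₁ = A₂v₂, so v₂ = (327 cm²)/(38.3 cm²) × 2.00 m/s = 17.1 m/s.
Bernoulli (h₁ = h₂): P₁ − P₂ = ½ρ(v₂² − v₁²).
P₂ = P₁ − ½ρ(v₂² − v₁²) = 201000 − ½·869·(17.1² − 2.00²) = 201000 − 125000 = 75800 Pa.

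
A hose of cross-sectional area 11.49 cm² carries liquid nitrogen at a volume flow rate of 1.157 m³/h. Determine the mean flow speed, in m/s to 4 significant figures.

v ≈ 0.2797 m/s

Q = 1.157 m³/h = 0.0003214 m³/s.
v = Q/A = 0.0003214 / 0.001149 = 0.2797 m/s.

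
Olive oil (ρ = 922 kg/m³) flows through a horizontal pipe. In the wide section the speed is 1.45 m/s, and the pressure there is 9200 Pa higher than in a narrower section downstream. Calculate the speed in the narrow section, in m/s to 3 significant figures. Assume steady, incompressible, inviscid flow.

v₂ ≈ 4.70 m/s

Along the level pipe P + ½ρv² is conserved, hence v₂² = v₁² + 2(P₁ − P₂)/ρ.
v₂ = √(1.45² + 2·9200/922) = √(2.10 + 20.0) = 4.70 m/s.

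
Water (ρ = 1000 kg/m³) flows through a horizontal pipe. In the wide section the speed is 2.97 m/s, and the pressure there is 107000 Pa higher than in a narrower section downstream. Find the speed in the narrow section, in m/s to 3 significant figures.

With h₁ = h₂, rearranging Bernoulli gives v₂ = √(v₁² + 2ΔP/ρ).
v₂ = √(2.97² + 2·107000/1000) = √(8.82 + 214) = 14.9 m/s.

14.9 m/s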